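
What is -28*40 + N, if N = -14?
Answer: -1134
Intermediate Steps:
-28*40 + N = -28*40 - 14 = -1120 - 14 = -1134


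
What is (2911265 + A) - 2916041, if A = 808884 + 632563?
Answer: 1436671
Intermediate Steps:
A = 1441447
(2911265 + A) - 2916041 = (2911265 + 1441447) - 2916041 = 4352712 - 2916041 = 1436671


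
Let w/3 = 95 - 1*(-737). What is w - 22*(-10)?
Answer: 2716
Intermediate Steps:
w = 2496 (w = 3*(95 - 1*(-737)) = 3*(95 + 737) = 3*832 = 2496)
w - 22*(-10) = 2496 - 22*(-10) = 2496 + 220 = 2716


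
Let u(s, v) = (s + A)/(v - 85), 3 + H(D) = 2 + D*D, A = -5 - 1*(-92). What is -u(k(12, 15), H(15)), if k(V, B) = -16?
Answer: -71/139 ≈ -0.51079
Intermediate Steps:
A = 87 (A = -5 + 92 = 87)
H(D) = -1 + D² (H(D) = -3 + (2 + D*D) = -3 + (2 + D²) = -1 + D²)
u(s, v) = (87 + s)/(-85 + v) (u(s, v) = (s + 87)/(v - 85) = (87 + s)/(-85 + v))
-u(k(12, 15), H(15)) = -(87 - 16)/(-85 + (-1 + 15²)) = -71/(-85 + (-1 + 225)) = -71/(-85 + 224) = -71/139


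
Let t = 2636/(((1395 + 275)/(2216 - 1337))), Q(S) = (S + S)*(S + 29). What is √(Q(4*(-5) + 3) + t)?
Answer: √682898070/835 ≈ 31.296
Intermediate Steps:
Q(S) = 2*S*(29 + S) (Q(S) = (2*S)*(29 + S) = 2*S*(29 + S))
t = 1158522/835 (t = 2636/((1670/879)) = 2636/((1670*(1/879))) = 2636/(1670/879) = 2636*(879/1670) = 1158522/835 ≈ 1387.5)
√(Q(4*(-5) + 3) + t) = √(2*(4*(-5) + 3)*(29 + (4*(-5) + 3)) + 1158522/835) = √(2*(-20 + 3)*(29 + (-20 + 3)) + 1158522/835) = √(2*(-17)*(29 - 17) + 1158522/835) = √(2*(-17)*12 + 1158522/835) = √(-408 + 1158522/835) = √(817842/835) = √682898070/835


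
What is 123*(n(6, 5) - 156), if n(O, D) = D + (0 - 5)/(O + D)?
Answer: -204918/11 ≈ -18629.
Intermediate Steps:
n(O, D) = D - 5/(D + O)
123*(n(6, 5) - 156) = 123*((-5 + 5**2 + 5*6)/(5 + 6) - 156) = 123*((-5 + 25 + 30)/11 - 156) = 123*((1/11)*50 - 156) = 123*(50/11 - 156) = 123*(-1666/11) = -204918/11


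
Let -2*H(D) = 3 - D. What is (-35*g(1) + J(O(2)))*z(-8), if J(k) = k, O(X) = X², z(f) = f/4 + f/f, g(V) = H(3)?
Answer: -4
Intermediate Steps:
H(D) = -3/2 + D/2 (H(D) = -(3 - D)/2 = -3/2 + D/2)
g(V) = 0 (g(V) = -3/2 + (½)*3 = -3/2 + 3/2 = 0)
z(f) = 1 + f/4 (z(f) = f*(¼) + 1 = f/4 + 1 = 1 + f/4)
(-35*g(1) + J(O(2)))*z(-8) = (-35*0 + 2²)*(1 + (¼)*(-8)) = (0 + 4)*(1 - 2) = 4*(-1) = -4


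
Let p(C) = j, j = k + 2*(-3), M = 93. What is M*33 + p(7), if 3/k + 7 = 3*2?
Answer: 3060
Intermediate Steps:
k = -3 (k = 3/(-7 + 3*2) = 3/(-7 + 6) = 3/(-1) = 3*(-1) = -3)
j = -9 (j = -3 + 2*(-3) = -3 - 6 = -9)
p(C) = -9
M*33 + p(7) = 93*33 - 9 = 3069 - 9 = 3060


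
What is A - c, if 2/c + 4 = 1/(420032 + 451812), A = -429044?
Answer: -1496235575812/3487375 ≈ -4.2904e+5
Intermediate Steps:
c = -1743688/3487375 (c = 2/(-4 + 1/(420032 + 451812)) = 2/(-4 + 1/871844) = 2/(-3487375/871844) = 2*(-871844/3487375) = -1743688/3487375 ≈ -0.50000)
A - c = -429044 - 1*(-1743688/3487375) = -429044 + 1743688/3487375 = -1496235575812/3487375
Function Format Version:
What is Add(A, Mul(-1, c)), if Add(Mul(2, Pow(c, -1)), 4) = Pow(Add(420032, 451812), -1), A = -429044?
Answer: Rational(-1496235575812, 3487375) ≈ -4.2904e+5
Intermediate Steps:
c = Rational(-1743688, 3487375) (c = Mul(2, Pow(Add(-4, Pow(Add(420032, 451812), -1)), -1)) = Mul(2, Pow(Add(-4, Pow(871844, -1)), -1)) = Mul(2, Pow(Add(-4, Rational(1, 871844)), -1)) = Mul(2, Pow(Rational(-3487375, 871844), -1)) = Mul(2, Rational(-871844, 3487375)) = Rational(-1743688, 3487375) ≈ -0.50000)
Add(A, Mul(-1, c)) = Add(-429044, Mul(-1, Rational(-1743688, 3487375))) = Add(-429044, Rational(1743688, 3487375)) = Rational(-1496235575812, 3487375)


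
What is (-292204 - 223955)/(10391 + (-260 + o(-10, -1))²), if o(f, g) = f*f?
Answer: -19117/1333 ≈ -14.341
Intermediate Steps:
o(f, g) = f²
(-292204 - 223955)/(10391 + (-260 + o(-10, -1))²) = (-292204 - 223955)/(10391 + (-260 + (-10)²)²) = -516159/(10391 + (-260 + 100)²) = -516159/(10391 + (-160)²) = -516159/(10391 + 25600) = -516159/35991 = -516159*1/35991 = -19117/1333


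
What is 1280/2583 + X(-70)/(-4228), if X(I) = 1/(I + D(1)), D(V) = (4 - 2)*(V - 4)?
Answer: 8393927/16938576 ≈ 0.49555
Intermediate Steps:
D(V) = -8 + 2*V (D(V) = 2*(-4 + V) = -8 + 2*V)
X(I) = 1/(-6 + I) (X(I) = 1/(I + (-8 + 2*1)) = 1/(I + (-8 + 2)) = 1/(I - 6) = 1/(-6 + I))
1280/2583 + X(-70)/(-4228) = 1280/2583 + 1/(-6 - 70*(-4228)) = 1280*(1/2583) - 1/4228/(-76) = 1280/2583 - 1/76*(-1/4228) = 1280/2583 + 1/321328 = 8393927/16938576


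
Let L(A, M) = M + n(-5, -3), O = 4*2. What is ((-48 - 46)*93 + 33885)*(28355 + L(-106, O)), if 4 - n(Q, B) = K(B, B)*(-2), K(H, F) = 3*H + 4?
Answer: 712980051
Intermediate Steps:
K(H, F) = 4 + 3*H
O = 8
n(Q, B) = 12 + 6*B (n(Q, B) = 4 - (4 + 3*B)*(-2) = 4 - (-8 - 6*B) = 4 + (8 + 6*B) = 12 + 6*B)
L(A, M) = -6 + M (L(A, M) = M + (12 + 6*(-3)) = M + (12 - 18) = M - 6 = -6 + M)
((-48 - 46)*93 + 33885)*(28355 + L(-106, O)) = ((-48 - 46)*93 + 33885)*(28355 + (-6 + 8)) = (-94*93 + 33885)*(28355 + 2) = (-8742 + 33885)*28357 = 25143*28357 = 712980051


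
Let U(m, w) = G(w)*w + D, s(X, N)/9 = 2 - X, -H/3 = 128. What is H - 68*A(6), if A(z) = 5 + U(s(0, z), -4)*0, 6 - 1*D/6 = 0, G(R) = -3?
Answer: -724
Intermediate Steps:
H = -384 (H = -3*128 = -384)
D = 36 (D = 36 - 6*0 = 36 + 0 = 36)
s(X, N) = 18 - 9*X (s(X, N) = 9*(2 - X) = 18 - 9*X)
U(m, w) = 36 - 3*w (U(m, w) = -3*w + 36 = 36 - 3*w)
A(z) = 5 (A(z) = 5 + (36 - 3*(-4))*0 = 5 + (36 + 12)*0 = 5 + 48*0 = 5 + 0 = 5)
H - 68*A(6) = -384 - 68*5 = -384 - 340 = -724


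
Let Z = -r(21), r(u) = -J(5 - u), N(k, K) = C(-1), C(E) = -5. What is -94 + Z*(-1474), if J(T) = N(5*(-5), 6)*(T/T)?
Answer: 7276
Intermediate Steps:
N(k, K) = -5
J(T) = -5 (J(T) = -5*T/T = -5*1 = -5)
r(u) = 5 (r(u) = -1*(-5) = 5)
Z = -5 (Z = -1*5 = -5)
-94 + Z*(-1474) = -94 - 5*(-1474) = -94 + 7370 = 7276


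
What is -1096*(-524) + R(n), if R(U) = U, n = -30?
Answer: 574274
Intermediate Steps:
-1096*(-524) + R(n) = -1096*(-524) - 30 = 574304 - 30 = 574274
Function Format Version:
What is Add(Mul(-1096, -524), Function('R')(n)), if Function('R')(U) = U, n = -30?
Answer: 574274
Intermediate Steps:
Add(Mul(-1096, -524), Function('R')(n)) = Add(Mul(-1096, -524), -30) = Add(574304, -30) = 574274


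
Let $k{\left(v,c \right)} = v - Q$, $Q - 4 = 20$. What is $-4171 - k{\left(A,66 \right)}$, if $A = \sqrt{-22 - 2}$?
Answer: $-4147 - 2 i \sqrt{6} \approx -4147.0 - 4.899 i$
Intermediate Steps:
$Q = 24$ ($Q = 4 + 20 = 24$)
$A = 2 i \sqrt{6}$ ($A = \sqrt{-24} = 2 i \sqrt{6} \approx 4.899 i$)
$k{\left(v,c \right)} = -24 + v$ ($k{\left(v,c \right)} = v - 24 = -24 + v$)
$-4171 - k{\left(A,66 \right)} = -4171 - \left(-24 + 2 i \sqrt{6}\right) = -4171 + \left(24 - 2 i \sqrt{6}\right) = -4147 - 2 i \sqrt{6}$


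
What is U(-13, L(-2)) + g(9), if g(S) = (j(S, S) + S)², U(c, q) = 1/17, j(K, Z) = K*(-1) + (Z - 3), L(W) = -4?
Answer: 613/17 ≈ 36.059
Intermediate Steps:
j(K, Z) = -3 + Z - K (j(K, Z) = -K + (-3 + Z) = -3 + Z - K)
U(c, q) = 1/17
g(S) = (-3 + S)² (g(S) = ((-3 + S - S) + S)² = (-3 + S)²)
U(-13, L(-2)) + g(9) = 1/17 + (-3 + 9)² = 1/17 + 6² = 1/17 + 36 = 613/17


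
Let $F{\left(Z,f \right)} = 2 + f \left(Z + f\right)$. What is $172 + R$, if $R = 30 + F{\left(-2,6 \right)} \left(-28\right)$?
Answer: $-526$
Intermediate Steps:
$R = -698$ ($R = 30 + \left(2 + 6^{2} - 12\right) \left(-28\right) = 30 + \left(2 + 36 - 12\right) \left(-28\right) = 30 + 26 \left(-28\right) = 30 - 728 = -698$)
$172 + R = 172 - 698 = -526$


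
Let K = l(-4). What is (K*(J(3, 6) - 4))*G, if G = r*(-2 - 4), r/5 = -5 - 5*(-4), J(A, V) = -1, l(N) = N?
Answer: -9000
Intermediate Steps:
K = -4
r = 75 (r = 5*(-5 - 5*(-4)) = 5*(-5 + 20) = 5*15 = 75)
G = -450 (G = 75*(-2 - 4) = 75*(-6) = -450)
(K*(J(3, 6) - 4))*G = -4*(-1 - 4)*(-450) = -4*(-5)*(-450) = 20*(-450) = -9000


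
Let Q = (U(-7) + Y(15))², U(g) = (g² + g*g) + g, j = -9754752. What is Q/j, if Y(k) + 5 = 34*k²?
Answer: -935089/152418 ≈ -6.1350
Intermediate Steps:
U(g) = g + 2*g² (U(g) = (g² + g²) + g = 2*g² + g = g + 2*g²)
Y(k) = -5 + 34*k²
Q = 59845696 (Q = (-7*(1 + 2*(-7)) + (-5 + 34*15²))² = (-7*(1 - 14) + (-5 + 34*225))² = (-7*(-13) + (-5 + 7650))² = (91 + 7645)² = 7736² = 59845696)
Q/j = 59845696/(-9754752) = 59845696*(-1/9754752) = -935089/152418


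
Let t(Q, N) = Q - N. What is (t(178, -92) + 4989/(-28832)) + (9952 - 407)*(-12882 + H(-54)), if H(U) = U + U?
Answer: -3574858925949/28832 ≈ -1.2399e+8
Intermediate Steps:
H(U) = 2*U
(t(178, -92) + 4989/(-28832)) + (9952 - 407)*(-12882 + H(-54)) = ((178 - 1*(-92)) + 4989/(-28832)) + (9952 - 407)*(-12882 + 2*(-54)) = ((178 + 92) + 4989*(-1/28832)) + 9545*(-12882 - 108) = (270 - 4989/28832) + 9545*(-12990) = 7779651/28832 - 123989550 = -3574858925949/28832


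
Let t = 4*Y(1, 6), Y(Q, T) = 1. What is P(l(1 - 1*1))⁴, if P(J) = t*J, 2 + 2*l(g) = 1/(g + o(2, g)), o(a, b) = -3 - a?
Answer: 234256/625 ≈ 374.81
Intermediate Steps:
t = 4 (t = 4*1 = 4)
l(g) = -1 + 1/(2*(-5 + g)) (l(g) = -1 + 1/(2*(g + (-3 - 1*2))) = -1 + 1/(2*(g + (-3 - 2))) = -1 + 1/(2*(g - 5)) = -1 + 1/(2*(-5 + g)))
P(J) = 4*J
P(l(1 - 1*1))⁴ = (4*((11/2 - (1 - 1*1))/(-5 + (1 - 1*1))))⁴ = (4*((11/2 - (1 - 1))/(-5 + (1 - 1))))⁴ = (4*((11/2 - 1*0)/(-5 + 0)))⁴ = (4*((11/2 + 0)/(-5)))⁴ = (4*(-⅕*11/2))⁴ = (4*(-11/10))⁴ = (-22/5)⁴ = 234256/625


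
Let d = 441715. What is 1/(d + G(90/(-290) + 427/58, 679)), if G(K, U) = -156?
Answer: 1/441559 ≈ 2.2647e-6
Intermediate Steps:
1/(d + G(90/(-290) + 427/58, 679)) = 1/(441715 - 156) = 1/441559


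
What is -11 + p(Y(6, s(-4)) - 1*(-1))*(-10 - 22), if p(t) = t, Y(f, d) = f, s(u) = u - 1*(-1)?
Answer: -235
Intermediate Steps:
s(u) = 1 + u (s(u) = u + 1 = 1 + u)
-11 + p(Y(6, s(-4)) - 1*(-1))*(-10 - 22) = -11 + (6 - 1*(-1))*(-10 - 22) = -11 + (6 + 1)*(-32) = -11 + 7*(-32) = -11 - 224 = -235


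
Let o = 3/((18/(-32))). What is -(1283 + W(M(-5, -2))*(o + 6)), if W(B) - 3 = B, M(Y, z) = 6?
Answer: -1289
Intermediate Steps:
W(B) = 3 + B
o = -16/3 (o = 3/((18*(-1/32))) = 3/(-9/16) = 3*(-16/9) = -16/3 ≈ -5.3333)
-(1283 + W(M(-5, -2))*(o + 6)) = -(1283 + (3 + 6)*(-16/3 + 6)) = -(1283 + 9*(⅔)) = -(1283 + 6) = -1*1289 = -1289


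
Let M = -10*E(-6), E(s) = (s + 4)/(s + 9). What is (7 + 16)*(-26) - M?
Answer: -1814/3 ≈ -604.67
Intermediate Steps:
E(s) = (4 + s)/(9 + s)
M = 20/3 (M = -10*(4 - 6)/(9 - 6) = -10*(-2)/3 = -10*(-⅔) = 20/3 ≈ 6.6667)
(7 + 16)*(-26) - M = (7 + 16)*(-26) - 1*20/3 = 23*(-26) - 20/3 = -598 - 20/3 = -1814/3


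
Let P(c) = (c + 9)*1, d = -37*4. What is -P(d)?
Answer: 139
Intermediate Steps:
d = -148
P(c) = 9 + c (P(c) = (9 + c)*1 = 9 + c)
-P(d) = -(9 - 148) = -1*(-139) = 139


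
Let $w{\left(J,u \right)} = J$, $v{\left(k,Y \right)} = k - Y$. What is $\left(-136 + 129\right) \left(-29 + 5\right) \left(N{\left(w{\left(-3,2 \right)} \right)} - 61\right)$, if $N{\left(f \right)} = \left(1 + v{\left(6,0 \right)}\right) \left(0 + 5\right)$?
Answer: $-4368$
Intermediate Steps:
$N{\left(f \right)} = 35$ ($N{\left(f \right)} = \left(1 + \left(6 - 0\right)\right) \left(0 + 5\right) = \left(1 + \left(6 + 0\right)\right) 5 = \left(1 + 6\right) 5 = 7 \cdot 5 = 35$)
$\left(-136 + 129\right) \left(-29 + 5\right) \left(N{\left(w{\left(-3,2 \right)} \right)} - 61\right) = \left(-136 + 129\right) \left(-29 + 5\right) \left(35 - 61\right) = - 7 \left(\left(-24\right) \left(-26\right)\right) = \left(-7\right) 624 = -4368$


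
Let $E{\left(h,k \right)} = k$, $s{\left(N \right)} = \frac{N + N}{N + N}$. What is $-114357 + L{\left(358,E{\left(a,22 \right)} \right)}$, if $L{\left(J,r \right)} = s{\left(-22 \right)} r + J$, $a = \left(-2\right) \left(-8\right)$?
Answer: $-113977$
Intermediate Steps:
$a = 16$
$s{\left(N \right)} = 1$ ($s{\left(N \right)} = \frac{2 N}{2 N} = 2 N \frac{1}{2 N} = 1$)
$L{\left(J,r \right)} = J + r$ ($L{\left(J,r \right)} = 1 r + J = r + J = J + r$)
$-114357 + L{\left(358,E{\left(a,22 \right)} \right)} = -114357 + \left(358 + 22\right) = -114357 + 380 = -113977$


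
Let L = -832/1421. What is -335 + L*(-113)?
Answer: -382019/1421 ≈ -268.84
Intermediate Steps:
L = -832/1421 (L = -832*1/1421 = -832/1421 ≈ -0.58550)
-335 + L*(-113) = -335 - 832/1421*(-113) = -335 + 94016/1421 = -382019/1421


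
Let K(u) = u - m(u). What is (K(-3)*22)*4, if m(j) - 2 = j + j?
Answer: 88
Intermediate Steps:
m(j) = 2 + 2*j (m(j) = 2 + (j + j) = 2 + 2*j)
K(u) = -2 - u (K(u) = u - (2 + 2*u) = u + (-2 - 2*u) = -2 - u)
(K(-3)*22)*4 = ((-2 - 1*(-3))*22)*4 = ((-2 + 3)*22)*4 = (1*22)*4 = 22*4 = 88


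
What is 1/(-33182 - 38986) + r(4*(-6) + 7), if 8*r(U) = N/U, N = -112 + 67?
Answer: 50741/153357 ≈ 0.33087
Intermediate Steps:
N = -45
r(U) = -45/(8*U) (r(U) = (-45/U)/8 = -45/(8*U))
1/(-33182 - 38986) + r(4*(-6) + 7) = 1/(-33182 - 38986) - 45/(8*(4*(-6) + 7)) = 1/(-72168) - 45/(8*(-24 + 7)) = -1/72168 - 45/8/(-17) = -1/72168 - 45/8*(-1/17) = -1/72168 + 45/136 = 50741/153357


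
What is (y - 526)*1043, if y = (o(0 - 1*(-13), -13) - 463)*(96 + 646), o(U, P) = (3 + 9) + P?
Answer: -359641002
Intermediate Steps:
o(U, P) = 12 + P
y = -344288 (y = ((12 - 13) - 463)*(96 + 646) = (-1 - 463)*742 = -464*742 = -344288)
(y - 526)*1043 = (-344288 - 526)*1043 = -344814*1043 = -359641002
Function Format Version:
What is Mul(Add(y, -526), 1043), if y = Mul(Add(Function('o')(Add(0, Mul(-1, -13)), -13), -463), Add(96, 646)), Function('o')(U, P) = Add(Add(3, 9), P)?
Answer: -359641002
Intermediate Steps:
Function('o')(U, P) = Add(12, P)
y = -344288 (y = Mul(Add(Add(12, -13), -463), Add(96, 646)) = Mul(Add(-1, -463), 742) = Mul(-464, 742) = -344288)
Mul(Add(y, -526), 1043) = Mul(Add(-344288, -526), 1043) = Mul(-344814, 1043) = -359641002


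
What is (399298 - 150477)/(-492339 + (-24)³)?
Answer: -248821/506163 ≈ -0.49158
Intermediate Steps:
(399298 - 150477)/(-492339 + (-24)³) = 248821/(-492339 - 13824) = 248821/(-506163) = 248821*(-1/506163) = -248821/506163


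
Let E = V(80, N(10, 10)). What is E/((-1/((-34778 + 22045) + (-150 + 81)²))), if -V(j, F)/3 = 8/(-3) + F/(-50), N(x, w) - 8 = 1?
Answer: 1702022/25 ≈ 68081.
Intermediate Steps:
N(x, w) = 9 (N(x, w) = 8 + 1 = 9)
V(j, F) = 8 + 3*F/50 (V(j, F) = -3*(8/(-3) + F/(-50)) = -3*(8*(-⅓) + F*(-1/50)) = -3*(-8/3 - F/50) = 8 + 3*F/50)
E = 427/50 (E = 8 + (3/50)*9 = 8 + 27/50 = 427/50 ≈ 8.5400)
E/((-1/((-34778 + 22045) + (-150 + 81)²))) = 427/(50*((-1/((-34778 + 22045) + (-150 + 81)²)))) = 427/(50*((-1/(-12733 + (-69)²)))) = 427/(50*((-1/(-12733 + 4761)))) = 427/(50*((-1/(-7972)))) = 427/(50*((-1*(-1/7972)))) = 427/(50*(1/7972)) = (427/50)*7972 = 1702022/25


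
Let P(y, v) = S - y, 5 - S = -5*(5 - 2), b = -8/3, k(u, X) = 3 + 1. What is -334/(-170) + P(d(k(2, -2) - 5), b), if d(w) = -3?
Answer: 2122/85 ≈ 24.965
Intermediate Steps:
k(u, X) = 4
b = -8/3 (b = -8*⅓ = -8/3 ≈ -2.6667)
S = 20 (S = 5 - (-5)*(5 - 2) = 5 - (-5)*3 = 5 - 1*(-15) = 5 + 15 = 20)
P(y, v) = 20 - y
-334/(-170) + P(d(k(2, -2) - 5), b) = -334/(-170) + (20 - 1*(-3)) = -334*(-1/170) + (20 + 3) = 167/85 + 23 = 2122/85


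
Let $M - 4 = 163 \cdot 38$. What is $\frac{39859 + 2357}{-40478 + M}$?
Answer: $- \frac{5277}{4285} \approx -1.2315$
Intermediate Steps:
$M = 6198$ ($M = 4 + 163 \cdot 38 = 4 + 6194 = 6198$)
$\frac{39859 + 2357}{-40478 + M} = \frac{39859 + 2357}{-40478 + 6198} = \frac{42216}{-34280} = 42216 \left(- \frac{1}{34280}\right) = - \frac{5277}{4285}$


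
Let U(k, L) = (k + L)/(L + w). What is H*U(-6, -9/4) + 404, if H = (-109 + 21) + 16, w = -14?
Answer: 23884/65 ≈ 367.45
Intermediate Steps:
U(k, L) = (L + k)/(-14 + L) (U(k, L) = (k + L)/(L - 14) = (L + k)/(-14 + L))
H = -72 (H = -88 + 16 = -72)
H*U(-6, -9/4) + 404 = -72*(-9/4 - 6)/(-14 - 9/4) + 404 = -72*(-33)/((-65/4)*4) + 404 = -(-288)*(-33)/(65*4) + 404 = -72*33/65 + 404 = -2376/65 + 404 = 23884/65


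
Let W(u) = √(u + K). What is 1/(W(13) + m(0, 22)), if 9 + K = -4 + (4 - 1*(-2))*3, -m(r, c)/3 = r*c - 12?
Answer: 2/71 - √2/426 ≈ 0.024849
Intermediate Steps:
m(r, c) = 36 - 3*c*r (m(r, c) = -3*(r*c - 12) = -3*(c*r - 12) = -3*(-12 + c*r) = 36 - 3*c*r)
K = 5 (K = -9 + (-4 + (4 - 1*(-2))*3) = -9 + (-4 + (4 + 2)*3) = -9 + (-4 + 6*3) = -9 + (-4 + 18) = -9 + 14 = 5)
W(u) = √(5 + u) (W(u) = √(u + 5) = √(5 + u))
1/(W(13) + m(0, 22)) = 1/(√(5 + 13) + (36 - 3*22*0)) = 1/(√18 + (36 + 0)) = 1/(3*√2 + 36) = 1/(36 + 3*√2)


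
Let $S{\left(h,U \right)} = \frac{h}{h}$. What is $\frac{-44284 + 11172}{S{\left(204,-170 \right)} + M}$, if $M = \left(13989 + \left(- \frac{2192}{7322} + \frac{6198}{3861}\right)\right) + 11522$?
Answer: $- \frac{78007021092}{60105611029} \approx -1.2978$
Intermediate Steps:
$S{\left(h,U \right)} = 1$
$M = \frac{120206510351}{4711707}$ ($M = \left(13989 + \left(\left(-2192\right) \frac{1}{7322} + 6198 \cdot \frac{1}{3861}\right)\right) + 11522 = \left(13989 + \left(- \frac{1096}{3661} + \frac{2066}{1287}\right)\right) + 11522 = \left(13989 + \frac{6153074}{4711707}\right) + 11522 = \frac{65918222297}{4711707} + 11522 = \frac{120206510351}{4711707} \approx 25512.0$)
$\frac{-44284 + 11172}{S{\left(204,-170 \right)} + M} = \frac{-44284 + 11172}{1 + \frac{120206510351}{4711707}} = - \frac{33112}{\frac{120211222058}{4711707}} = \left(-33112\right) \frac{4711707}{120211222058} = - \frac{78007021092}{60105611029}$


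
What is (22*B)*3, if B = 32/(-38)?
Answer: -1056/19 ≈ -55.579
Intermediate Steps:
B = -16/19 (B = 32*(-1/38) = -16/19 ≈ -0.84210)
(22*B)*3 = (22*(-16/19))*3 = -352/19*3 = -1056/19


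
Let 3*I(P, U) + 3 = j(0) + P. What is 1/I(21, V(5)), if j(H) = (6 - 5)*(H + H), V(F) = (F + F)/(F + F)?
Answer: 1/6 ≈ 0.16667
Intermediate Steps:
V(F) = 1 (V(F) = (2*F)/((2*F)) = (2*F)*(1/(2*F)) = 1)
j(H) = 2*H (j(H) = 1*(2*H) = 2*H)
I(P, U) = -1 + P/3 (I(P, U) = -1 + (2*0 + P)/3 = -1 + (0 + P)/3 = -1 + P/3)
1/I(21, V(5)) = 1/(-1 + (1/3)*21) = 1/(-1 + 7) = 1/6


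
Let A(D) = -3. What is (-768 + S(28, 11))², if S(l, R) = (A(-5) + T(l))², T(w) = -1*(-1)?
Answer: 583696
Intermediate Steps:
T(w) = 1
S(l, R) = 4 (S(l, R) = (-3 + 1)² = (-2)² = 4)
(-768 + S(28, 11))² = (-768 + 4)² = (-764)² = 583696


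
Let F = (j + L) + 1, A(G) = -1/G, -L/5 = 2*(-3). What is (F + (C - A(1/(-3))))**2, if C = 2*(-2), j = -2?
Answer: 484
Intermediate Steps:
L = 30 (L = -10*(-3) = -5*(-6) = 30)
C = -4
F = 29 (F = (-2 + 30) + 1 = 28 + 1 = 29)
(F + (C - A(1/(-3))))**2 = (29 + (-4 - (-1)/(1/(-3))))**2 = (29 + (-4 - (-1)/(-1/3)))**2 = (29 + (-4 - (-1)*(-3)))**2 = (29 + (-4 - 1*3))**2 = (29 + (-4 - 3))**2 = (29 - 7)**2 = 22**2 = 484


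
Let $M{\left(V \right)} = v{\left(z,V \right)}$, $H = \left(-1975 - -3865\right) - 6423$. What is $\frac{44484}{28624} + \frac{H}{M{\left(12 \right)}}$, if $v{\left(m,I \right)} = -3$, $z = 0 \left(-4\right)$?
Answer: $\frac{10823837}{7156} \approx 1512.6$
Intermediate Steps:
$z = 0$
$H = -4533$ ($H = \left(-1975 + 3865\right) - 6423 = 1890 - 6423 = -4533$)
$M{\left(V \right)} = -3$
$\frac{44484}{28624} + \frac{H}{M{\left(12 \right)}} = \frac{44484}{28624} - \frac{4533}{-3} = 44484 \cdot \frac{1}{28624} - -1511 = \frac{11121}{7156} + 1511 = \frac{10823837}{7156}$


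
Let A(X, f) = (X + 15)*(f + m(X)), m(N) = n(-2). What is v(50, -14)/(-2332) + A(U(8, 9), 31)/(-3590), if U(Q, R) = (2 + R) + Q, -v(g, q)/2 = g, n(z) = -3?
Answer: -232633/1046485 ≈ -0.22230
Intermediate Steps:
m(N) = -3
v(g, q) = -2*g
U(Q, R) = 2 + Q + R
A(X, f) = (-3 + f)*(15 + X) (A(X, f) = (X + 15)*(f - 3) = (15 + X)*(-3 + f) = (-3 + f)*(15 + X))
v(50, -14)/(-2332) + A(U(8, 9), 31)/(-3590) = -2*50/(-2332) + (-45 - 3*(2 + 8 + 9) + 15*31 + (2 + 8 + 9)*31)/(-3590) = -100*(-1/2332) + (-45 - 3*19 + 465 + 19*31)*(-1/3590) = 25/583 + (-45 - 57 + 465 + 589)*(-1/3590) = 25/583 + 952*(-1/3590) = 25/583 - 476/1795 = -232633/1046485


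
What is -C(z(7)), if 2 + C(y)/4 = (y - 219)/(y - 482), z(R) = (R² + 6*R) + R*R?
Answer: 1210/171 ≈ 7.0760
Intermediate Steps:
z(R) = 2*R² + 6*R (z(R) = (R² + 6*R) + R² = 2*R² + 6*R)
C(y) = -8 + 4*(-219 + y)/(-482 + y) (C(y) = -8 + 4*((y - 219)/(y - 482)) = -8 + 4*((-219 + y)/(-482 + y)) = -8 + 4*(-219 + y)/(-482 + y))
-C(z(7)) = -4*(745 - 2*7*(3 + 7))/(-482 + 2*7*(3 + 7)) = -4*(745 - 2*7*10)/(-482 + 2*7*10) = -4*(745 - 1*140)/(-482 + 140) = -4*(745 - 140)/(-342) = -4*(-1)*605/342 = -1*(-1210/171) = 1210/171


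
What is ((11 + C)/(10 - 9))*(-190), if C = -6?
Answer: -950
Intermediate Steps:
((11 + C)/(10 - 9))*(-190) = ((11 - 6)/(10 - 9))*(-190) = (5/1)*(-190) = (5*1)*(-190) = 5*(-190) = -950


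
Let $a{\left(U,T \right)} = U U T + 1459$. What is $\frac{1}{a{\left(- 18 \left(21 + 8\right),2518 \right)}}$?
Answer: $\frac{1}{686116171} \approx 1.4575 \cdot 10^{-9}$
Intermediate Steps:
$a{\left(U,T \right)} = 1459 + T U^{2}$ ($a{\left(U,T \right)} = U^{2} T + 1459 = T U^{2} + 1459 = 1459 + T U^{2}$)
$\frac{1}{a{\left(- 18 \left(21 + 8\right),2518 \right)}} = \frac{1}{1459 + 2518 \left(- 18 \left(21 + 8\right)\right)^{2}} = \frac{1}{1459 + 2518 \left(\left(-18\right) 29\right)^{2}} = \frac{1}{1459 + 2518 \left(-522\right)^{2}} = \frac{1}{1459 + 2518 \cdot 272484} = \frac{1}{1459 + 686114712} = \frac{1}{686116171}$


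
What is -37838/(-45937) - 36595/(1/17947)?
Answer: -30170064812867/45937 ≈ -6.5677e+8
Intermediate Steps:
-37838/(-45937) - 36595/(1/17947) = -37838*(-1/45937) - 36595/1/17947 = 37838/45937 - 36595*17947 = 37838/45937 - 656770465 = -30170064812867/45937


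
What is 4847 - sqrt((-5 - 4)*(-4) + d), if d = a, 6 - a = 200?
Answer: 4847 - I*sqrt(158) ≈ 4847.0 - 12.57*I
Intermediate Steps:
a = -194 (a = 6 - 1*200 = 6 - 200 = -194)
d = -194
4847 - sqrt((-5 - 4)*(-4) + d) = 4847 - sqrt((-5 - 4)*(-4) - 194) = 4847 - sqrt(-9*(-4) - 194) = 4847 - sqrt(36 - 194) = 4847 - sqrt(-158) = 4847 - I*sqrt(158)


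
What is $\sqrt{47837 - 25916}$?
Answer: $\sqrt{21921} \approx 148.06$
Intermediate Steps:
$\sqrt{47837 - 25916} = \sqrt{21921}$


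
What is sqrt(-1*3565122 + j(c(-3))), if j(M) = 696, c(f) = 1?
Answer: I*sqrt(3564426) ≈ 1888.0*I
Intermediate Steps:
sqrt(-1*3565122 + j(c(-3))) = sqrt(-1*3565122 + 696) = sqrt(-3565122 + 696) = sqrt(-3564426) = I*sqrt(3564426)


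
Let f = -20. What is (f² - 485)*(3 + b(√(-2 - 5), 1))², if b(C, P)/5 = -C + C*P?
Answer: -765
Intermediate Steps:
b(C, P) = -5*C + 5*C*P (b(C, P) = 5*(-C + C*P) = -5*C + 5*C*P)
(f² - 485)*(3 + b(√(-2 - 5), 1))² = ((-20)² - 485)*(3 + 5*√(-2 - 5)*(-1 + 1))² = (400 - 485)*(3 + 5*√(-7)*0)² = -85*(3 + 5*(I*√7)*0)² = -85*(3 + 0)² = -85*3² = -85*9 = -765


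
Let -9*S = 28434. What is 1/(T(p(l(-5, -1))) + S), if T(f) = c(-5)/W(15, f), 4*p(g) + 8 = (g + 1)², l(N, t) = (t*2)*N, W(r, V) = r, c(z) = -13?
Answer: -5/15801 ≈ -0.00031644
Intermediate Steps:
S = -9478/3 (S = -⅑*28434 = -9478/3 ≈ -3159.3)
l(N, t) = 2*N*t (l(N, t) = (2*t)*N = 2*N*t)
p(g) = -2 + (1 + g)²/4 (p(g) = -2 + (g + 1)²/4 = -2 + (1 + g)²/4)
T(f) = -13/15
1/(T(p(l(-5, -1))) + S) = 1/(-13/15 - 9478/3) = 1/(-15801/5) = -5/15801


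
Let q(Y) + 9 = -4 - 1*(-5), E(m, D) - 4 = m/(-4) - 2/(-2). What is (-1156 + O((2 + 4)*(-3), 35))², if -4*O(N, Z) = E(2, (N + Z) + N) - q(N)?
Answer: 85988529/64 ≈ 1.3436e+6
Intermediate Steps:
E(m, D) = 5 - m/4 (E(m, D) = 4 + (m/(-4) - 2/(-2)) = 4 + (m*(-¼) - 2*(-½)) = 4 + (-m/4 + 1) = 4 + (1 - m/4) = 5 - m/4)
q(Y) = -8 (q(Y) = -9 + (-4 - 1*(-5)) = -9 + (-4 + 5) = -9 + 1 = -8)
O(N, Z) = -25/8 (O(N, Z) = -((5 - ¼*2) - 1*(-8))/4 = -((5 - ½) + 8)/4 = -(9/2 + 8)/4 = -¼*25/2 = -25/8)
(-1156 + O((2 + 4)*(-3), 35))² = (-1156 - 25/8)² = (-9273/8)² = 85988529/64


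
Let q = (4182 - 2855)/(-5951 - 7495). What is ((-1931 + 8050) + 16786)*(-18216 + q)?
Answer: -623356172335/1494 ≈ -4.1724e+8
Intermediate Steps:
q = -1327/13446 (q = 1327/(-13446) = 1327*(-1/13446) = -1327/13446 ≈ -0.098691)
((-1931 + 8050) + 16786)*(-18216 + q) = ((-1931 + 8050) + 16786)*(-18216 - 1327/13446) = (6119 + 16786)*(-244933663/13446) = 22905*(-244933663/13446) = -623356172335/1494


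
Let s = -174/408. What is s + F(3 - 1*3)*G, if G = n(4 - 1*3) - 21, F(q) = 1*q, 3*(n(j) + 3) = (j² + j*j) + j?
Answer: -29/68 ≈ -0.42647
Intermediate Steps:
n(j) = -3 + j/3 + 2*j²/3 (n(j) = -3 + ((j² + j*j) + j)/3 = -3 + ((j² + j²) + j)/3 = -3 + (2*j² + j)/3 = -3 + (j + 2*j²)/3 = -3 + (j/3 + 2*j²/3) = -3 + j/3 + 2*j²/3)
F(q) = q
s = -29/68 (s = -174*1/408 = -29/68 ≈ -0.42647)
G = -23 (G = (-3 + (4 - 1*3)/3 + 2*(4 - 1*3)²/3) - 21 = (-3 + (4 - 3)/3 + 2*(4 - 3)²/3) - 21 = (-3 + (⅓)*1 + (⅔)*1²) - 21 = (-3 + ⅓ + (⅔)*1) - 21 = (-3 + ⅓ + ⅔) - 21 = -2 - 21 = -23)
s + F(3 - 1*3)*G = -29/68 + (3 - 1*3)*(-23) = -29/68 + (3 - 3)*(-23) = -29/68 + 0*(-23) = -29/68 + 0 = -29/68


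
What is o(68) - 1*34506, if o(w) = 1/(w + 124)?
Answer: -6625151/192 ≈ -34506.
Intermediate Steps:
o(w) = 1/(124 + w)
o(68) - 1*34506 = 1/(124 + 68) - 1*34506 = 1/192 - 34506 = -6625151/192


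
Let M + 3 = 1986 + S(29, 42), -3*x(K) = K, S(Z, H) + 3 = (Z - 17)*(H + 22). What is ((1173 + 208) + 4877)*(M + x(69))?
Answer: 17053050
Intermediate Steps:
S(Z, H) = -3 + (-17 + Z)*(22 + H) (S(Z, H) = -3 + (Z - 17)*(H + 22) = -3 + (-17 + Z)*(22 + H))
x(K) = -K/3
M = 2748 (M = -3 + (1986 + (-377 - 17*42 + 22*29 + 42*29)) = -3 + (1986 + (-377 - 714 + 638 + 1218)) = -3 + (1986 + 765) = -3 + 2751 = 2748)
((1173 + 208) + 4877)*(M + x(69)) = ((1173 + 208) + 4877)*(2748 - ⅓*69) = (1381 + 4877)*(2748 - 23) = 6258*2725 = 17053050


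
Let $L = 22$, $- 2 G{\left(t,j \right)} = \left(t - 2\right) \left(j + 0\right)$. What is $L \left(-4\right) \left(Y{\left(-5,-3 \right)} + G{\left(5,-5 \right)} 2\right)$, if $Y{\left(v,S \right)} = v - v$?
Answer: $-1320$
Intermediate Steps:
$Y{\left(v,S \right)} = 0$
$G{\left(t,j \right)} = - \frac{j \left(-2 + t\right)}{2}$ ($G{\left(t,j \right)} = - \frac{\left(t - 2\right) \left(j + 0\right)}{2} = - \frac{\left(-2 + t\right) j}{2} = - \frac{j \left(-2 + t\right)}{2}$)
$L \left(-4\right) \left(Y{\left(-5,-3 \right)} + G{\left(5,-5 \right)} 2\right) = 22 \left(-4\right) \left(0 + \frac{1}{2} \left(-5\right) \left(2 - 5\right) 2\right) = - 88 \left(0 + \frac{1}{2} \left(-5\right) \left(2 - 5\right) 2\right) = - 88 \left(0 + \frac{1}{2} \left(-5\right) \left(-3\right) 2\right) = - 88 \left(0 + \frac{15}{2} \cdot 2\right) = - 88 \left(0 + 15\right) = \left(-88\right) 15 = -1320$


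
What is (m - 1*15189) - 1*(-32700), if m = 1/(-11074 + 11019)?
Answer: 963104/55 ≈ 17511.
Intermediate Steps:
m = -1/55 (m = 1/(-55) = -1/55 ≈ -0.018182)
(m - 1*15189) - 1*(-32700) = (-1/55 - 1*15189) - 1*(-32700) = (-1/55 - 15189) + 32700 = -835396/55 + 32700 = 963104/55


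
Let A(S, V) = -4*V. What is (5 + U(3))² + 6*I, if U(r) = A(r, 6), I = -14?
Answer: 277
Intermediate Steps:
U(r) = -24 (U(r) = -4*6 = -24)
(5 + U(3))² + 6*I = (5 - 24)² + 6*(-14) = (-19)² - 84 = 361 - 84 = 277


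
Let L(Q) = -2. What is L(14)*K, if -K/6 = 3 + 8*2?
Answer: 228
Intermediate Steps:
K = -114 (K = -6*(3 + 8*2) = -6*(3 + 16) = -6*19 = -114)
L(14)*K = -2*(-114) = 228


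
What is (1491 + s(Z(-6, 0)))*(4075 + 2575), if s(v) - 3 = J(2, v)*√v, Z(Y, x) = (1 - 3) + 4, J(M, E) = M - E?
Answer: 9935100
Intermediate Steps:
Z(Y, x) = 2 (Z(Y, x) = -2 + 4 = 2)
s(v) = 3 + √v*(2 - v) (s(v) = 3 + (2 - v)*√v = 3 + √v*(2 - v))
(1491 + s(Z(-6, 0)))*(4075 + 2575) = (1491 + (3 + √2*(2 - 1*2)))*(4075 + 2575) = (1491 + (3 + √2*(2 - 2)))*6650 = (1491 + (3 + √2*0))*6650 = (1491 + (3 + 0))*6650 = (1491 + 3)*6650 = 1494*6650 = 9935100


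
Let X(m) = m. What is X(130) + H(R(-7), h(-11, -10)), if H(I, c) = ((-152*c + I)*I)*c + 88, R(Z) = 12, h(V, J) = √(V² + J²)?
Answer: -402886 + 144*√221 ≈ -4.0075e+5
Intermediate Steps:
h(V, J) = √(J² + V²)
H(I, c) = 88 + I*c*(I - 152*c) (H(I, c) = ((I - 152*c)*I)*c + 88 = (I*(I - 152*c))*c + 88 = I*c*(I - 152*c) + 88 = 88 + I*c*(I - 152*c))
X(130) + H(R(-7), h(-11, -10)) = 130 + (88 + √((-10)² + (-11)²)*12² - 152*12*(√((-10)² + (-11)²))²) = 130 + (88 + √(100 + 121)*144 - 152*12*(√(100 + 121))²) = 130 + (88 + √221*144 - 152*12*(√221)²) = 130 + (88 + 144*√221 - 152*12*221) = 130 + (88 + 144*√221 - 403104) = 130 + (-403016 + 144*√221) = -402886 + 144*√221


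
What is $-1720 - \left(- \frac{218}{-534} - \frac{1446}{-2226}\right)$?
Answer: $- \frac{170482826}{99057} \approx -1721.1$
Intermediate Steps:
$-1720 - \left(- \frac{218}{-534} - \frac{1446}{-2226}\right) = -1720 - \left(\left(-218\right) \left(- \frac{1}{534}\right) - - \frac{241}{371}\right) = -1720 - \left(\frac{109}{267} + \frac{241}{371}\right) = -1720 - \frac{104786}{99057} = - \frac{170482826}{99057}$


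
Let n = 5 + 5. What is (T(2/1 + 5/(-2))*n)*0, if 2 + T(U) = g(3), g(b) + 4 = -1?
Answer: 0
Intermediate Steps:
g(b) = -5 (g(b) = -4 - 1 = -5)
T(U) = -7 (T(U) = -2 - 5 = -7)
n = 10
(T(2/1 + 5/(-2))*n)*0 = -7*10*0 = -70*0 = 0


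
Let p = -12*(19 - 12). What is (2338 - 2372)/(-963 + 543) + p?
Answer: -17623/210 ≈ -83.919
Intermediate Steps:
p = -84 (p = -12*7 = -84)
(2338 - 2372)/(-963 + 543) + p = (2338 - 2372)/(-963 + 543) - 84 = -34/(-420) - 84 = -34*(-1/420) - 84 = 17/210 - 84 = -17623/210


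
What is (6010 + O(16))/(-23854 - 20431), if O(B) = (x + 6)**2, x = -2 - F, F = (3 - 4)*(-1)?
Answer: -6019/44285 ≈ -0.13592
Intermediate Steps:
F = 1 (F = -1*(-1) = 1)
x = -3 (x = -2 - 1*1 = -2 - 1 = -3)
O(B) = 9 (O(B) = (-3 + 6)**2 = 3**2 = 9)
(6010 + O(16))/(-23854 - 20431) = (6010 + 9)/(-23854 - 20431) = 6019/(-44285) = 6019*(-1/44285) = -6019/44285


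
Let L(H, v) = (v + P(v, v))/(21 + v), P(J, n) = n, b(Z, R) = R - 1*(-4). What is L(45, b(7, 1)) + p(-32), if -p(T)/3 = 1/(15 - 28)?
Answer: 8/13 ≈ 0.61539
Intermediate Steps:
b(Z, R) = 4 + R (b(Z, R) = R + 4 = 4 + R)
p(T) = 3/13 (p(T) = -3/(15 - 28) = -3/(-13) = -3*(-1/13) = 3/13)
L(H, v) = 2*v/(21 + v) (L(H, v) = (v + v)/(21 + v) = (2*v)/(21 + v) = 2*v/(21 + v))
L(45, b(7, 1)) + p(-32) = 2*(4 + 1)/(21 + (4 + 1)) + 3/13 = 2*5/(21 + 5) + 3/13 = 2*5/26 + 3/13 = 2*5*(1/26) + 3/13 = 5/13 + 3/13 = 8/13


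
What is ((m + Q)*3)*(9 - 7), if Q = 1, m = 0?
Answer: 6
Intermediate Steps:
((m + Q)*3)*(9 - 7) = ((0 + 1)*3)*(9 - 7) = (1*3)*2 = 3*2 = 6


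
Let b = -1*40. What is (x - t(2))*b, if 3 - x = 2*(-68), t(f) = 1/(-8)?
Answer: -5565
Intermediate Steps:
t(f) = -⅛
b = -40
x = 139 (x = 3 - 2*(-68) = 3 - 1*(-136) = 3 + 136 = 139)
(x - t(2))*b = (139 - 1*(-⅛))*(-40) = (139 + ⅛)*(-40) = (1113/8)*(-40) = -5565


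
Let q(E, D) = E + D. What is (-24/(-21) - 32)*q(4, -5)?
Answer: 216/7 ≈ 30.857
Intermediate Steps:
q(E, D) = D + E
(-24/(-21) - 32)*q(4, -5) = (-24/(-21) - 32)*(-5 + 4) = (-24*(-1/21) - 32)*(-1) = (8/7 - 32)*(-1) = -216/7*(-1) = 216/7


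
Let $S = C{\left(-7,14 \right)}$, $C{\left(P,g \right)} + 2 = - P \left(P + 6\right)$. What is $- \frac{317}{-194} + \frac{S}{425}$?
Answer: $\frac{132979}{82450} \approx 1.6128$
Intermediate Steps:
$C{\left(P,g \right)} = -2 - P \left(6 + P\right)$ ($C{\left(P,g \right)} = -2 - P \left(P + 6\right) = -2 - P \left(6 + P\right)$)
$S = -9$ ($S = -2 - \left(-7\right)^{2} - -42 = -2 - 49 + 42 = -9$)
$- \frac{317}{-194} + \frac{S}{425} = - \frac{317}{-194} - \frac{9}{425} = \left(-317\right) \left(- \frac{1}{194}\right) - \frac{9}{425} = \frac{317}{194} - \frac{9}{425} = \frac{132979}{82450}$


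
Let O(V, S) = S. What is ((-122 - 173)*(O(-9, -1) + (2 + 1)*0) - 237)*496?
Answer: 28768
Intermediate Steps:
((-122 - 173)*(O(-9, -1) + (2 + 1)*0) - 237)*496 = ((-122 - 173)*(-1 + (2 + 1)*0) - 237)*496 = (-295*(-1 + 3*0) - 237)*496 = (-295*(-1 + 0) - 237)*496 = (-295*(-1) - 237)*496 = (295 - 237)*496 = 58*496 = 28768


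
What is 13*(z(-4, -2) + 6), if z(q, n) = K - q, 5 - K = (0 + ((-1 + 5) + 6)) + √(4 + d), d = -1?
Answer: 65 - 13*√3 ≈ 42.483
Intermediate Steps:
K = -5 - √3 (K = 5 - ((0 + ((-1 + 5) + 6)) + √(4 - 1)) = 5 - ((0 + (4 + 6)) + √3) = 5 - ((0 + 10) + √3) = 5 - (10 + √3) = 5 + (-10 - √3) = -5 - √3 ≈ -6.7320)
z(q, n) = -5 - q - √3 (z(q, n) = (-5 - √3) - q = -5 - q - √3)
13*(z(-4, -2) + 6) = 13*((-5 - 1*(-4) - √3) + 6) = 13*((-5 + 4 - √3) + 6) = 13*((-1 - √3) + 6) = 13*(5 - √3) = 65 - 13*√3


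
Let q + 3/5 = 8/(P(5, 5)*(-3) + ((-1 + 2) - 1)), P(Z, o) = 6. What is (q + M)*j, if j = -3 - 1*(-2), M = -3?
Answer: 182/45 ≈ 4.0444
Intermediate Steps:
j = -1 (j = -3 + 2 = -1)
q = -47/45 (q = -⅗ + 8/(6*(-3) + ((-1 + 2) - 1)) = -⅗ + 8/(-18 + (1 - 1)) = -⅗ + 8/(-18 + 0) = -⅗ + 8/(-18) = -⅗ + 8*(-1/18) = -⅗ - 4/9 = -47/45 ≈ -1.0444)
(q + M)*j = (-47/45 - 3)*(-1) = -182/45*(-1) = 182/45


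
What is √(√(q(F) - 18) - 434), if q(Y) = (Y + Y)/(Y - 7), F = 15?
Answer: √(-1736 + 2*I*√57)/2 ≈ 0.0906 + 20.833*I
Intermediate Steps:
q(Y) = 2*Y/(-7 + Y) (q(Y) = (2*Y)/(-7 + Y) = 2*Y/(-7 + Y))
√(√(q(F) - 18) - 434) = √(√(2*15/(-7 + 15) - 18) - 434) = √(√(2*15/8 - 18) - 434) = √(√(2*15*(⅛) - 18) - 434) = √(√(15/4 - 18) - 434) = √(√(-57/4) - 434) = √(I*√57/2 - 434) = √(-434 + I*√57/2)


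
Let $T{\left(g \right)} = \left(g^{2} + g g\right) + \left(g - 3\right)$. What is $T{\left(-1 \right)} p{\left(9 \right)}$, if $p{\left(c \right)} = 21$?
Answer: $-42$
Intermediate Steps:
$T{\left(g \right)} = -3 + g + 2 g^{2}$ ($T{\left(g \right)} = \left(g^{2} + g^{2}\right) + \left(-3 + g\right) = 2 g^{2} + \left(-3 + g\right) = -3 + g + 2 g^{2}$)
$T{\left(-1 \right)} p{\left(9 \right)} = \left(-3 - 1 + 2 \left(-1\right)^{2}\right) 21 = \left(-3 - 1 + 2 \cdot 1\right) 21 = \left(-3 - 1 + 2\right) 21 = \left(-2\right) 21 = -42$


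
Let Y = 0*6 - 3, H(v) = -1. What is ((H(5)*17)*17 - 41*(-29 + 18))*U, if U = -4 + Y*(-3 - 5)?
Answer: 3240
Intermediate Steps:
Y = -3 (Y = 0 - 3 = -3)
U = 20 (U = -4 - 3*(-3 - 5) = -4 - 3*(-8) = -4 + 24 = 20)
((H(5)*17)*17 - 41*(-29 + 18))*U = (-1*17*17 - 41*(-29 + 18))*20 = (-17*17 - 41*(-11))*20 = (-289 - 1*(-451))*20 = (-289 + 451)*20 = 162*20 = 3240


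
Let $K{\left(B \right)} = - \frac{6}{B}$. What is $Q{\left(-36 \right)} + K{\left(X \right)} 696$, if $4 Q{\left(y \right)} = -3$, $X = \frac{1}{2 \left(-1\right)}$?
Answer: $\frac{33405}{4} \approx 8351.3$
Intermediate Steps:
$X = - \frac{1}{2}$ ($X = \frac{1}{-2} = - \frac{1}{2} \approx -0.5$)
$Q{\left(y \right)} = - \frac{3}{4}$ ($Q{\left(y \right)} = \frac{1}{4} \left(-3\right) = - \frac{3}{4}$)
$Q{\left(-36 \right)} + K{\left(X \right)} 696 = - \frac{3}{4} + - \frac{6}{- \frac{1}{2}} \cdot 696 = - \frac{3}{4} + \left(-6\right) \left(-2\right) 696 = - \frac{3}{4} + 12 \cdot 696 = - \frac{3}{4} + 8352 = \frac{33405}{4}$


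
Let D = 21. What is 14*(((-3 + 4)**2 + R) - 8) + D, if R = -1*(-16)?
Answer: 147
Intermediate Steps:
R = 16
14*(((-3 + 4)**2 + R) - 8) + D = 14*(((-3 + 4)**2 + 16) - 8) + 21 = 14*((1**2 + 16) - 8) + 21 = 14*((1 + 16) - 8) + 21 = 14*(17 - 8) + 21 = 14*9 + 21 = 126 + 21 = 147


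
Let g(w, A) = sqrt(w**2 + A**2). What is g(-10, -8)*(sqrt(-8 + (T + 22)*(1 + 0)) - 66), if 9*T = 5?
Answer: 2*sqrt(41)*(-198 + sqrt(131))/3 ≈ -796.35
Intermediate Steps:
T = 5/9 (T = (1/9)*5 = 5/9 ≈ 0.55556)
g(w, A) = sqrt(A**2 + w**2)
g(-10, -8)*(sqrt(-8 + (T + 22)*(1 + 0)) - 66) = sqrt((-8)**2 + (-10)**2)*(sqrt(-8 + (5/9 + 22)*(1 + 0)) - 66) = sqrt(64 + 100)*(sqrt(-8 + (203/9)*1) - 66) = sqrt(164)*(sqrt(-8 + 203/9) - 66) = (2*sqrt(41))*(sqrt(131/9) - 66) = (2*sqrt(41))*(sqrt(131)/3 - 66) = (2*sqrt(41))*(-66 + sqrt(131)/3) = 2*sqrt(41)*(-66 + sqrt(131)/3)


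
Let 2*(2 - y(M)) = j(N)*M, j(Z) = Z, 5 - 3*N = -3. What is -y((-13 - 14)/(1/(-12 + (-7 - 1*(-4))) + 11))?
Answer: -217/41 ≈ -5.2927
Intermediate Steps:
N = 8/3 (N = 5/3 - 1/3*(-3) = 5/3 + 1 = 8/3 ≈ 2.6667)
y(M) = 2 - 4*M/3
-y((-13 - 14)/(1/(-12 + (-7 - 1*(-4))) + 11)) = -(2 - 4*(-13 - 14)/(3*(1/(-12 + (-7 - 1*(-4))) + 11))) = -(2 - (-36)/(1/(-12 + (-7 + 4)) + 11)) = -(2 - (-36)/(1/(-12 - 3) + 11)) = -(2 - (-36)/(1/(-15) + 11)) = -(2 - (-36)/(-1/15 + 11)) = -(2 - (-36)/164/15) = -(2 - (-36)*15/164) = -(2 - 4/3*(-405/164)) = -(2 + 135/41) = -1*217/41 = -217/41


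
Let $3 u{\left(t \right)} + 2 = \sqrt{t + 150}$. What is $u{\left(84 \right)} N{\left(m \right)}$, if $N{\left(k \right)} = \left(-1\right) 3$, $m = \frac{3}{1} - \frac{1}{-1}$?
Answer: $2 - 3 \sqrt{26} \approx -13.297$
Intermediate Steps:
$m = 4$ ($m = 3 \cdot 1 - -1 = 3 + 1 = 4$)
$u{\left(t \right)} = - \frac{2}{3} + \frac{\sqrt{150 + t}}{3}$ ($u{\left(t \right)} = - \frac{2}{3} + \frac{\sqrt{t + 150}}{3} = - \frac{2}{3} + \frac{\sqrt{150 + t}}{3}$)
$N{\left(k \right)} = -3$
$u{\left(84 \right)} N{\left(m \right)} = \left(- \frac{2}{3} + \frac{\sqrt{150 + 84}}{3}\right) \left(-3\right) = \left(- \frac{2}{3} + \frac{\sqrt{234}}{3}\right) \left(-3\right) = \left(- \frac{2}{3} + \frac{3 \sqrt{26}}{3}\right) \left(-3\right) = \left(- \frac{2}{3} + \sqrt{26}\right) \left(-3\right) = 2 - 3 \sqrt{26}$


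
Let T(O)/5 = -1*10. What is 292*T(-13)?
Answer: -14600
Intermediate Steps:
T(O) = -50 (T(O) = 5*(-1*10) = 5*(-10) = -50)
292*T(-13) = 292*(-50) = -14600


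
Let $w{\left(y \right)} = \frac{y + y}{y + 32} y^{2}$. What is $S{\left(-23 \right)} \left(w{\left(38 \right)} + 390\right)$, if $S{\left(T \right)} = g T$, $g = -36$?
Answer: $\frac{56736216}{35} \approx 1.621 \cdot 10^{6}$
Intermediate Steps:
$S{\left(T \right)} = - 36 T$
$w{\left(y \right)} = \frac{2 y^{3}}{32 + y}$ ($w{\left(y \right)} = \frac{2 y}{32 + y} y^{2} = \frac{2 y^{3}}{32 + y}$)
$S{\left(-23 \right)} \left(w{\left(38 \right)} + 390\right) = \left(-36\right) \left(-23\right) \left(\frac{2 \cdot 38^{3}}{32 + 38} + 390\right) = 828 \left(2 \cdot 54872 \cdot \frac{1}{70} + 390\right) = 828 \left(\frac{54872}{35} + 390\right) = 828 \cdot \frac{68522}{35} = \frac{56736216}{35}$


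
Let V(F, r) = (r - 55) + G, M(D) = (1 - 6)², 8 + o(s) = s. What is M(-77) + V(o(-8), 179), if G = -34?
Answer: 115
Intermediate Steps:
o(s) = -8 + s
M(D) = 25 (M(D) = (-5)² = 25)
V(F, r) = -89 + r (V(F, r) = (r - 55) - 34 = (-55 + r) - 34 = -89 + r)
M(-77) + V(o(-8), 179) = 25 + (-89 + 179) = 25 + 90 = 115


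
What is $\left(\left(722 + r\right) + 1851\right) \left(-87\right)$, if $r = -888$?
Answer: $-146595$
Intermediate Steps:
$\left(\left(722 + r\right) + 1851\right) \left(-87\right) = \left(\left(722 - 888\right) + 1851\right) \left(-87\right) = \left(-166 + 1851\right) \left(-87\right) = 1685 \left(-87\right) = -146595$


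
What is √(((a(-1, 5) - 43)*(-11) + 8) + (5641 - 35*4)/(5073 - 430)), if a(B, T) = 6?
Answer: 13*√53088062/4643 ≈ 20.401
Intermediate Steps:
√(((a(-1, 5) - 43)*(-11) + 8) + (5641 - 35*4)/(5073 - 430)) = √(((6 - 43)*(-11) + 8) + (5641 - 35*4)/(5073 - 430)) = √((-37*(-11) + 8) + (5641 - 140)/4643) = √((407 + 8) + 5501*(1/4643)) = √(415 + 5501/4643) = √(1932346/4643) = 13*√53088062/4643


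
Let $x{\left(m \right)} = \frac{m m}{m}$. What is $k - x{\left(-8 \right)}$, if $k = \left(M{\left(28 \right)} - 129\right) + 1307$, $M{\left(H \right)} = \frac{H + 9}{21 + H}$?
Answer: $\frac{58151}{49} \approx 1186.8$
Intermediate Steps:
$M{\left(H \right)} = \frac{9 + H}{21 + H}$
$k = \frac{57759}{49}$ ($k = \left(\frac{9 + 28}{21 + 28} - 129\right) + 1307 = \left(\frac{1}{49} \cdot 37 - 129\right) + 1307 = \left(\frac{37}{49} - 129\right) + 1307 = - \frac{6284}{49} + 1307 = \frac{57759}{49} \approx 1178.8$)
$x{\left(m \right)} = m$ ($x{\left(m \right)} = \frac{m^{2}}{m} = m$)
$k - x{\left(-8 \right)} = \frac{57759}{49} - -8 = \frac{57759}{49} + 8 = \frac{58151}{49}$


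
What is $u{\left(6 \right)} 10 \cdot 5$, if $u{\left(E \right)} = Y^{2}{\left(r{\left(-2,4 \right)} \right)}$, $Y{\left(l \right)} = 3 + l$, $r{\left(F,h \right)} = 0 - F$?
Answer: $1250$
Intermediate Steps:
$r{\left(F,h \right)} = - F$
$u{\left(E \right)} = 25$ ($u{\left(E \right)} = \left(3 - -2\right)^{2} = \left(3 + 2\right)^{2} = 5^{2} = 25$)
$u{\left(6 \right)} 10 \cdot 5 = 25 \cdot 10 \cdot 5 = 25 \cdot 50 = 1250$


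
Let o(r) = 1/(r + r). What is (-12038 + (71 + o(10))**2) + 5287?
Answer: -681159/400 ≈ -1702.9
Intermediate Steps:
o(r) = 1/(2*r)
(-12038 + (71 + o(10))**2) + 5287 = (-12038 + (71 + (1/2)/10)**2) + 5287 = (-12038 + (71 + (1/2)*(1/10))**2) + 5287 = (-12038 + (71 + 1/20)**2) + 5287 = (-12038 + (1421/20)**2) + 5287 = (-12038 + 2019241/400) + 5287 = -2795959/400 + 5287 = -681159/400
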